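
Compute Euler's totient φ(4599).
φ is multiplicative, with φ(p^e) = p^e − p^(e−1). Factorise 4599 = 3^2 · 7 · 73. Then
  φ(4599) = (3^2 − 3^1) · (7 − 1) · (73 − 1) = 6 · 6 · 72 = 2592.

Final answer: φ(4599) = 2592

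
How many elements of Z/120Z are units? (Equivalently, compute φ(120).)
Z/120Z has φ(120) = 32 units

An element a ∈ Z/120Z is a unit iff gcd(a, 120) = 1, so the number of units is φ(120). φ is multiplicative, with φ(p^e) = p^e − p^(e−1). Factorise 120 = 2^3 · 3 · 5. Then
  φ(120) = (2^3 − 2^2) · (3 − 1) · (5 − 1) = 4 · 2 · 4 = 32.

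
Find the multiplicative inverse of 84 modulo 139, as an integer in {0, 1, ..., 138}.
Apply the extended Euclidean algorithm to (139, 84), tracking rows (r, s, t) with s·139 + t·84 = r. Each division r_prev = q·r_cur + r_new produces the new row as (previous row) − q·(current row):
  row A: (139, 1, 0)   [1·139 + 0·84 = 139]
  row B: (84, 0, 1)   [0·139 + 1·84 = 84]
  139 = 1·84 + 55   → row C = row A − 1·row B = (55, 1, −1)   [check: 1·139 − 1·84 = 55]
  84 = 1·55 + 29   → row D = row B − 1·row C = (29, −1, 2)   [check: −1·139 + 2·84 = 29]
  55 = 1·29 + 26   → row E = row C − 1·row D = (26, 2, −3)   [check: 2·139 − 3·84 = 26]
  29 = 1·26 + 3   → row F = row D − 1·row E = (3, −3, 5)   [check: −3·139 + 5·84 = 3]
  26 = 8·3 + 2   → row G = row E − 8·row F = (2, 26, −43)   [check: 26·139 − 43·84 = 2]
  3 = 1·2 + 1   → row H = row F − 1·row G = (1, −29, 48)   [check: −29·139 + 48·84 = 1]
  2 = 2·1 + 0   → remainder 0, stop. gcd = 1 (last nonzero row H).
The gcd is 1, so 84 is invertible mod 139. The last nonzero row gives −29·139 + 48·84 = 1, so t = 48. So 84^(−1) ≡ 48 (mod 139). Verify: 84 · 48 = 4032 ≡ 1 (mod 139). ✓

Final answer: 84^(−1) ≡ 48 (mod 139)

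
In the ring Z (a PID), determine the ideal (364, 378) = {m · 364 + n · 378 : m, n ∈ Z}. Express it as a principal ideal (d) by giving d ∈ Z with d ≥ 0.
In the PID Z, (a, b) is generated by gcd(a, b). Compute gcd(378, 364) with the extended Euclidean algorithm, tracking rows (r, s, t) with s·378 + t·364 = r:
  row A: (378, 1, 0)   [1·378 + 0·364 = 378]
  row B: (364, 0, 1)   [0·378 + 1·364 = 364]
  378 = 1·364 + 14   → row C = row A − 1·row B = (14, 1, −1)   [check: 1·378 − 1·364 = 14]
  364 = 26·14 + 0   → remainder 0, stop. gcd = 14 (last nonzero row C).
So gcd(364, 378) = 14, with Bézout identity 1·378 − 1·364 = 14. Containment (⊇): the Bézout identity exhibits 14 as an element of (364, 378), giving (14) ⊆ (364, 378). Containment (⊆): since 14 | 364 and 14 | 378 (364 = 14·26, 378 = 14·27), every Z-linear combination of 364 and 378 is divisible by 14, so (364, 378) ⊆ (14). Therefore (364, 378) = (14), d = 14.

Final answer: (364, 378) = (14); d = 14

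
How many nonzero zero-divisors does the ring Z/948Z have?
In Z/948Z each nonzero element is either a unit (gcd with 948 is 1) or a zero-divisor (gcd > 1). The number of units is φ(948): factorise 948 = 2^2 · 3 · 79, so φ(948) = (2^2 − 2^1) · (3 − 1) · (79 − 1) = 2 · 2 · 78 = 312. The nonzero elements number 948 − 1 = 947. Hence the nonzero zero-divisors number 947 − 312 = 635.

Final answer: Z/948Z has 635 nonzero zero-divisors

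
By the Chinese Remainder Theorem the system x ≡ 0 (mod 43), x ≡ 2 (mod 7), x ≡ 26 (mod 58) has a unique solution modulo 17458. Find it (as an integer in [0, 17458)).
The moduli 43, 7, 58 are pairwise coprime, so by the CRT there is a unique solution mod 43·7·58 = 17458.
Solve by successive substitution. Start with x ≡ 0 (mod 43).
  Combine with x ≡ 2 (mod 7): write x = 43·t and require 43·t ≡ 2 (mod 7). Since 43^(−1) ≡ 1 (mod 7) (43 ≡ 1 (mod 7)), t ≡ 1·2 ≡ 2 (mod 7). So x ≡ 43·2 = 86 (mod 301).
  Combine with x ≡ 26 (mod 58): write x = 86 + 301·t and require 86 + 301·t ≡ 26 (mod 58), i.e. 301·t ≡ 26 − 86 ≡ 56 (mod 58). Since 301^(−1) ≡ 37 (mod 58) (301 ≡ 11 (mod 58)), t ≡ 37·56 ≡ 42 (mod 58). So x ≡ 86 + 301·42 = 12728 (mod 17458).
Unique solution in [0, 17458): x = 12728.

Final answer: x ≡ 12728 (mod 17458); the representative in [0, 17458) is 12728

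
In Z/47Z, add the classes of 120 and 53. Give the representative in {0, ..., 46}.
32

Reduce the summands first: 120 ≡ 26, 53 ≡ 6 (mod 47), so 120 + 53 ≡ 26 + 6 (mod 47). 26 + 6 = 32; 32 = 0·47 + 32, so (120 + 53) mod 47 = 32.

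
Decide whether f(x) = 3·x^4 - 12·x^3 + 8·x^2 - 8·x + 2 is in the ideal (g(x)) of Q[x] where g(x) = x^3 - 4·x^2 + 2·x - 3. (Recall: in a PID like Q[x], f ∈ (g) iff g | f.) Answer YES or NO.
In Q[x] the ideal (g) consists of all multiples of g, so f ∈ (g) iff g | f, i.e. iff the remainder of f on division by g is 0. Divide f by g (g is monic, so eliminate the leading term of the running remainder at each step):
  leading term 3·x^4: subtract (3·x)·g(x) = 3·x^4 - 12·x^3 + 6·x^2 - 9·x, leaving 2·x^2 + x + 2
The remainder r(x) = 2·x^2 + x + 2 ≠ 0 (and deg r < deg g), so g ∤ f, i.e. f ∉ (g).

Final answer: NO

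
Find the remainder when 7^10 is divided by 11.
Use repeated squaring. Binary(10) = 1010. Walk through the bits of the exponent 10 left-to-right: at each bit after the leading one, square the running value, then multiply by 7 if the bit is 1 (always reducing mod 11):
  bit 1 = 1 (leading): start with 7.
  bit 2 = 0: square 7^2 = 49 ≡ 5 (mod 11).
  bit 3 = 1: square 5^2 = 25 ≡ 3; bit is 1, so multiply 3·7 = 21 ≡ 10 (mod 11).
  bit 4 = 0: square 10^2 = 100 ≡ 1 (mod 11).
Final value: 7^10 ≡ 1 (mod 11).

Final answer: 1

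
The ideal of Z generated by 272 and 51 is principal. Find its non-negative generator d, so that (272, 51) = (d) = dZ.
(272, 51) = (17); d = 17

In the PID Z, (a, b) is generated by gcd(a, b). Compute gcd(272, 51) with the extended Euclidean algorithm, tracking rows (r, s, t) with s·272 + t·51 = r:
  row A: (272, 1, 0)   [1·272 + 0·51 = 272]
  row B: (51, 0, 1)   [0·272 + 1·51 = 51]
  272 = 5·51 + 17   → row C = row A − 5·row B = (17, 1, −5)   [check: 1·272 − 5·51 = 17]
  51 = 3·17 + 0   → remainder 0, stop. gcd = 17 (last nonzero row C).
So gcd(272, 51) = 17, with Bézout identity 1·272 − 5·51 = 17. Containment (⊇): the Bézout identity exhibits 17 as an element of (272, 51), giving (17) ⊆ (272, 51). Containment (⊆): since 17 | 272 and 17 | 51 (272 = 17·16, 51 = 17·3), every Z-linear combination of 272 and 51 is divisible by 17, so (272, 51) ⊆ (17). Therefore (272, 51) = (17), d = 17.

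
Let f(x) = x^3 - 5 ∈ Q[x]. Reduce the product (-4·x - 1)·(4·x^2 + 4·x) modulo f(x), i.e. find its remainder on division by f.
a · b ≡ -20·x^2 - 4·x - 80 (mod f(x))

First multiply in Q[x] without reducing: a · b = -16·x^3 - 20·x^2 - 4·x. Now divide by f(x) = x^3 - 5, eliminating the leading term at each step:
  leading term -16·x^3: subtract (-16)·f(x) = 80 - 16·x^3, leaving -20·x^2 - 4·x - 80
The degree is now < 3, so this is the remainder. Hence a · b ≡ -20·x^2 - 4·x - 80 in Q[x]/(f).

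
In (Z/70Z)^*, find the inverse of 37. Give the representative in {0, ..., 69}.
37^(−1) ≡ 53 (mod 70)

Apply the extended Euclidean algorithm to (70, 37), tracking rows (r, s, t) with s·70 + t·37 = r. Each division r_prev = q·r_cur + r_new produces the new row as (previous row) − q·(current row):
  row A: (70, 1, 0)   [1·70 + 0·37 = 70]
  row B: (37, 0, 1)   [0·70 + 1·37 = 37]
  70 = 1·37 + 33   → row C = row A − 1·row B = (33, 1, −1)   [check: 1·70 − 1·37 = 33]
  37 = 1·33 + 4   → row D = row B − 1·row C = (4, −1, 2)   [check: −1·70 + 2·37 = 4]
  33 = 8·4 + 1   → row E = row C − 8·row D = (1, 9, −17)   [check: 9·70 − 17·37 = 1]
  4 = 4·1 + 0   → remainder 0, stop. gcd = 1 (last nonzero row E).
The gcd is 1, so 37 is invertible mod 70. The last nonzero row gives 9·70 − 17·37 = 1, so t = −17. So 37^(−1) ≡ −17 ≡ 53 (mod 70). Verify: 37 · 53 = 1961 ≡ 1 (mod 70). ✓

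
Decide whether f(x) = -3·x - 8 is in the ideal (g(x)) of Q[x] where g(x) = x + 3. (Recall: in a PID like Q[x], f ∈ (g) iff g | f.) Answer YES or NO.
In Q[x] the ideal (g) consists of all multiples of g, so f ∈ (g) iff g | f, i.e. iff the remainder of f on division by g is 0. Divide f by g (g is monic, so eliminate the leading term of the running remainder at each step):
  leading term -3·x: subtract (-3)·g(x) = -3·x - 9, leaving 1
The remainder r(x) = 1 ≠ 0 (and deg r < deg g), so g ∤ f, i.e. f ∉ (g).

Final answer: NO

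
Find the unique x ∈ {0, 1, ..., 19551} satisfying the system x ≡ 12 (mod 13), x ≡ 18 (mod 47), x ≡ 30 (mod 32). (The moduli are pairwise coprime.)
The moduli 13, 47, 32 are pairwise coprime, so by the CRT there is a unique solution mod 13·47·32 = 19552.
Solve by successive substitution. Start with x ≡ 12 (mod 13).
  Combine with x ≡ 18 (mod 47): write x = 12 + 13·t and require 12 + 13·t ≡ 18 (mod 47), i.e. 13·t ≡ 18 − 12 ≡ 6 (mod 47). Since 13^(−1) ≡ 29 (mod 47), t ≡ 29·6 ≡ 33 (mod 47). So x ≡ 12 + 13·33 = 441 (mod 611).
  Combine with x ≡ 30 (mod 32): write x = 441 + 611·t and require 441 + 611·t ≡ 30 (mod 32), i.e. 611·t ≡ 30 − 441 ≡ 5 (mod 32). Since 611^(−1) ≡ 11 (mod 32) (611 ≡ 3 (mod 32)), t ≡ 11·5 ≡ 23 (mod 32). So x ≡ 441 + 611·23 = 14494 (mod 19552).
Unique solution in [0, 19552): x = 14494.

Final answer: x ≡ 14494 (mod 19552); the representative in [0, 19552) is 14494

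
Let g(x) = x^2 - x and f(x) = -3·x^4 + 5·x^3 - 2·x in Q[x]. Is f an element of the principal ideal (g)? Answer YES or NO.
YES

In Q[x] the ideal (g) consists of all multiples of g, so f ∈ (g) iff g | f, i.e. iff the remainder of f on division by g is 0. Divide f by g (g is monic, so eliminate the leading term of the running remainder at each step):
  leading term -3·x^4: subtract (-3·x^2)·g(x) = -3·x^4 + 3·x^3, leaving 2·x^3 - 2·x
  leading term 2·x^3: subtract (2·x)·g(x) = 2·x^3 - 2·x^2, leaving 2·x^2 - 2·x
  leading term 2·x^2: subtract (2)·g(x) = 2·x^2 - 2·x, leaving 0
The remainder is 0, so f(x) = g(x) · h(x) with h(x) = -3·x^2 + 2·x + 2. Hence g | f, i.e. f ∈ (g).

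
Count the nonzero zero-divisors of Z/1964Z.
In Z/1964Z each nonzero element is either a unit (gcd with 1964 is 1) or a zero-divisor (gcd > 1). The number of units is φ(1964): factorise 1964 = 2^2 · 491, so φ(1964) = (2^2 − 2^1) · (491 − 1) = 2 · 490 = 980. The nonzero elements number 1964 − 1 = 1963. Hence the nonzero zero-divisors number 1963 − 980 = 983.

Final answer: Z/1964Z has 983 nonzero zero-divisors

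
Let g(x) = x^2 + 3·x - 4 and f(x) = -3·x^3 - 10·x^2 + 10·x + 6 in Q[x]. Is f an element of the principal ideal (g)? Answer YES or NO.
In Q[x] the ideal (g) consists of all multiples of g, so f ∈ (g) iff g | f, i.e. iff the remainder of f on division by g is 0. Divide f by g (g is monic, so eliminate the leading term of the running remainder at each step):
  leading term -3·x^3: subtract (-3·x)·g(x) = -3·x^3 - 9·x^2 + 12·x, leaving -x^2 - 2·x + 6
  leading term -x^2: subtract (-1)·g(x) = -x^2 - 3·x + 4, leaving x + 2
The remainder r(x) = x + 2 ≠ 0 (and deg r < deg g), so g ∤ f, i.e. f ∉ (g).

Final answer: NO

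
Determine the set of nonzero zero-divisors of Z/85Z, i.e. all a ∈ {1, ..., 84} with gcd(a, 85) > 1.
nonzero zero-divisors of Z/85Z = {5, 10, 15, 17, 20, 25, 30, 34, 35, 40, 45, 50, 51, 55, 60, 65, 68, 70, 75, 80}

An element a ∈ Z/85Z (with a ≠ 0) is a zero-divisor iff gcd(a, 85) > 1 (because a is a unit precisely when gcd(a, n) = 1, and in Z/nZ every nonzero, non-unit element is a zero-divisor). Scan a = 1, ..., 84 and keep those with gcd(a, 85) > 1:
  gcd(5, 85) = 5, gcd(10, 85) = 5, gcd(15, 85) = 5, gcd(17, 85) = 17, gcd(20, 85) = 5, gcd(25, 85) = 5, gcd(30, 85) = 5, gcd(34, 85) = 17, gcd(35, 85) = 5, gcd(40, 85) = 5, gcd(45, 85) = 5, gcd(50, 85) = 5, gcd(51, 85) = 17, gcd(55, 85) = 5, gcd(60, 85) = 5, gcd(65, 85) = 5, gcd(68, 85) = 17, gcd(70, 85) = 5, gcd(75, 85) = 5, gcd(80, 85) = 5.
All other a ∈ {1, ..., 84} have gcd(a, 85) = 1 and are units. So the nonzero zero-divisors are exactly the 20 values of a appearing in this scan.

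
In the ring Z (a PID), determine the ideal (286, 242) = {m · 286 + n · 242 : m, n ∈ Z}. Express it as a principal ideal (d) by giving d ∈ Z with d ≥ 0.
In the PID Z, (a, b) is generated by gcd(a, b). Compute gcd(286, 242) with the extended Euclidean algorithm, tracking rows (r, s, t) with s·286 + t·242 = r:
  row A: (286, 1, 0)   [1·286 + 0·242 = 286]
  row B: (242, 0, 1)   [0·286 + 1·242 = 242]
  286 = 1·242 + 44   → row C = row A − 1·row B = (44, 1, −1)   [check: 1·286 − 1·242 = 44]
  242 = 5·44 + 22   → row D = row B − 5·row C = (22, −5, 6)   [check: −5·286 + 6·242 = 22]
  44 = 2·22 + 0   → remainder 0, stop. gcd = 22 (last nonzero row D).
So gcd(286, 242) = 22, with Bézout identity −5·286 + 6·242 = 22. Containment (⊇): the Bézout identity exhibits 22 as an element of (286, 242), giving (22) ⊆ (286, 242). Containment (⊆): since 22 | 286 and 22 | 242 (286 = 22·13, 242 = 22·11), every Z-linear combination of 286 and 242 is divisible by 22, so (286, 242) ⊆ (22). Therefore (286, 242) = (22), d = 22.

Final answer: (286, 242) = (22); d = 22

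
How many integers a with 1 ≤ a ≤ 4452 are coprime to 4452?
The number of a ∈ {1, ..., 4452} with gcd(a, 4452) = 1 is by definition Euler's totient φ(4452). φ is multiplicative, with φ(p^e) = p^e − p^(e−1). Factorise 4452 = 2^2 · 3 · 7 · 53. Then
  φ(4452) = (2^2 − 2^1) · (3 − 1) · (7 − 1) · (53 − 1) = 2 · 2 · 6 · 52 = 1248.
So there are 1248 such integers.

Final answer: 1248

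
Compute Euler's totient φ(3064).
φ(3064) = 1528

φ is multiplicative, with φ(p^e) = p^e − p^(e−1). Factorise 3064 = 2^3 · 383. Then
  φ(3064) = (2^3 − 2^2) · (383 − 1) = 4 · 382 = 1528.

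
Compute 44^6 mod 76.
68

Use repeated squaring. Binary(6) = 110. Walk through the bits of the exponent 6 left-to-right: at each bit after the leading one, square the running value, then multiply by 44 if the bit is 1 (always reducing mod 76):
  bit 1 = 1 (leading): start with 44.
  bit 2 = 1: square 44^2 = 1936 ≡ 36; bit is 1, so multiply 36·44 = 1584 ≡ 64 (mod 76).
  bit 3 = 0: square 64^2 = 4096 ≡ 68 (mod 76).
Final value: 44^6 ≡ 68 (mod 76).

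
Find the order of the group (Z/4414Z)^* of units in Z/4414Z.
|(Z/4414Z)^*| = 2206

(Z/4414Z)^* consists of the classes a with gcd(a, 4414) = 1, so its order is φ(4414). φ is multiplicative, with φ(p^e) = p^e − p^(e−1). Factorise 4414 = 2 · 2207. Then
  φ(4414) = (2 − 1) · (2207 − 1) = 1 · 2206 = 2206.
Thus |(Z/4414Z)^*| = 2206.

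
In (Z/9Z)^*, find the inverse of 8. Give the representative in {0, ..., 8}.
8^(−1) ≡ 8 (mod 9)

Apply the extended Euclidean algorithm to (9, 8), tracking rows (r, s, t) with s·9 + t·8 = r. Each division r_prev = q·r_cur + r_new produces the new row as (previous row) − q·(current row):
  row A: (9, 1, 0)   [1·9 + 0·8 = 9]
  row B: (8, 0, 1)   [0·9 + 1·8 = 8]
  9 = 1·8 + 1   → row C = row A − 1·row B = (1, 1, −1)   [check: 1·9 − 1·8 = 1]
  8 = 8·1 + 0   → remainder 0, stop. gcd = 1 (last nonzero row C).
The gcd is 1, so 8 is invertible mod 9. The last nonzero row gives 1·9 − 1·8 = 1, so t = −1. So 8^(−1) ≡ −1 ≡ 8 (mod 9). Verify: 8 · 8 = 64 ≡ 1 (mod 9). ✓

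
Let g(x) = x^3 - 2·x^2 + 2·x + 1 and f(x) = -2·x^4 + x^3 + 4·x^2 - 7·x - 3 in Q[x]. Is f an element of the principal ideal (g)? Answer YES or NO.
In Q[x] the ideal (g) consists of all multiples of g, so f ∈ (g) iff g | f, i.e. iff the remainder of f on division by g is 0. Divide f by g (g is monic, so eliminate the leading term of the running remainder at each step):
  leading term -2·x^4: subtract (-2·x)·g(x) = -2·x^4 + 4·x^3 - 4·x^2 - 2·x, leaving -3·x^3 + 8·x^2 - 5·x - 3
  leading term -3·x^3: subtract (-3)·g(x) = -3·x^3 + 6·x^2 - 6·x - 3, leaving 2·x^2 + x
The remainder r(x) = 2·x^2 + x ≠ 0 (and deg r < deg g), so g ∤ f, i.e. f ∉ (g).

Final answer: NO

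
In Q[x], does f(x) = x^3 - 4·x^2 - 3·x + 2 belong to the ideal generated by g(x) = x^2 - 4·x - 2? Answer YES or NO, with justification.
NO

In Q[x] the ideal (g) consists of all multiples of g, so f ∈ (g) iff g | f, i.e. iff the remainder of f on division by g is 0. Divide f by g (g is monic, so eliminate the leading term of the running remainder at each step):
  leading term x^3: subtract (x)·g(x) = x^3 - 4·x^2 - 2·x, leaving 2 - x
The remainder r(x) = 2 - x ≠ 0 (and deg r < deg g), so g ∤ f, i.e. f ∉ (g).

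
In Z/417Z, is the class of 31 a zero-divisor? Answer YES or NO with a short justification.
NO

gcd(31, 417) = 1, so 31 is a unit in Z/417Z (it has a multiplicative inverse). A unit cannot be a zero-divisor: if 31·b ≡ 0 then multiplying both sides by 31^(−1) gives b ≡ 0. So 31 is not a zero-divisor.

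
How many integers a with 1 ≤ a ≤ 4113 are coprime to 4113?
The number of a ∈ {1, ..., 4113} with gcd(a, 4113) = 1 is by definition Euler's totient φ(4113). φ is multiplicative, with φ(p^e) = p^e − p^(e−1). Factorise 4113 = 3^2 · 457. Then
  φ(4113) = (3^2 − 3^1) · (457 − 1) = 6 · 456 = 2736.
So there are 2736 such integers.

Final answer: 2736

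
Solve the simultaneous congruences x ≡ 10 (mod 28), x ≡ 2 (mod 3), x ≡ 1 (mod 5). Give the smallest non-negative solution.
The moduli 28, 3, 5 are pairwise coprime, so by the CRT there is a unique solution mod 28·3·5 = 420.
Solve by successive substitution. Start with x ≡ 10 (mod 28).
  Combine with x ≡ 2 (mod 3): write x = 10 + 28·t and require 10 + 28·t ≡ 2 (mod 3), i.e. 28·t ≡ 2 − 10 ≡ 1 (mod 3). Since 28^(−1) ≡ 1 (mod 3) (28 ≡ 1 (mod 3)), t ≡ 1·1 ≡ 1 (mod 3). So x ≡ 10 + 28·1 = 38 (mod 84).
  Combine with x ≡ 1 (mod 5): write x = 38 + 84·t and require 38 + 84·t ≡ 1 (mod 5), i.e. 84·t ≡ 1 − 38 ≡ 3 (mod 5). Since 84^(−1) ≡ 4 (mod 5) (84 ≡ 4 (mod 5)), t ≡ 4·3 ≡ 2 (mod 5). So x ≡ 38 + 84·2 = 206 (mod 420).
Unique solution in [0, 420): x = 206.

Final answer: x ≡ 206 (mod 420); the representative in [0, 420) is 206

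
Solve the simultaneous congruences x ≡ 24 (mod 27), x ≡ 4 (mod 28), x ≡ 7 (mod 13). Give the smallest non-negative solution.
x ≡ 1320 (mod 9828); the representative in [0, 9828) is 1320

The moduli 27, 28, 13 are pairwise coprime, so by the CRT there is a unique solution mod 27·28·13 = 9828.
Solve by successive substitution. Start with x ≡ 24 (mod 27).
  Combine with x ≡ 4 (mod 28): write x = 24 + 27·t and require 24 + 27·t ≡ 4 (mod 28), i.e. 27·t ≡ 4 − 24 ≡ 8 (mod 28). Since 27^(−1) ≡ 27 (mod 28), t ≡ 27·8 ≡ 20 (mod 28). So x ≡ 24 + 27·20 = 564 (mod 756).
  Combine with x ≡ 7 (mod 13): write x = 564 + 756·t and require 564 + 756·t ≡ 7 (mod 13), i.e. 756·t ≡ 7 − 564 ≡ 2 (mod 13). Since 756^(−1) ≡ 7 (mod 13) (756 ≡ 2 (mod 13)), t ≡ 7·2 ≡ 1 (mod 13). So x ≡ 564 + 756·1 = 1320 (mod 9828).
Unique solution in [0, 9828): x = 1320.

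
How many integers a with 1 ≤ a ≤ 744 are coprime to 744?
240

The number of a ∈ {1, ..., 744} with gcd(a, 744) = 1 is by definition Euler's totient φ(744). φ is multiplicative, with φ(p^e) = p^e − p^(e−1). Factorise 744 = 2^3 · 3 · 31. Then
  φ(744) = (2^3 − 2^2) · (3 − 1) · (31 − 1) = 4 · 2 · 30 = 240.
So there are 240 such integers.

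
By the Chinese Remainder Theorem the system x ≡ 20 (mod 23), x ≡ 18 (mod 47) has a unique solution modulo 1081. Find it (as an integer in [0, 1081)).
The moduli 23, 47 are pairwise coprime, so by the CRT there is a unique solution mod 23·47 = 1081.
Solve by successive substitution. Start with x ≡ 20 (mod 23).
  Combine with x ≡ 18 (mod 47): write x = 20 + 23·t and require 20 + 23·t ≡ 18 (mod 47), i.e. 23·t ≡ 18 − 20 ≡ 45 (mod 47). Since 23^(−1) ≡ 45 (mod 47), t ≡ 45·45 ≡ 4 (mod 47). So x ≡ 20 + 23·4 = 112 (mod 1081).
Unique solution in [0, 1081): x = 112.

Final answer: x ≡ 112 (mod 1081); the representative in [0, 1081) is 112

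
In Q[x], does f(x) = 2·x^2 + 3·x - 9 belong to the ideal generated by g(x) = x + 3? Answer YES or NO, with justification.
YES

In Q[x] the ideal (g) consists of all multiples of g, so f ∈ (g) iff g | f, i.e. iff the remainder of f on division by g is 0. Divide f by g (g is monic, so eliminate the leading term of the running remainder at each step):
  leading term 2·x^2: subtract (2·x)·g(x) = 2·x^2 + 6·x, leaving -3·x - 9
  leading term -3·x: subtract (-3)·g(x) = -3·x - 9, leaving 0
The remainder is 0, so f(x) = g(x) · h(x) with h(x) = 2·x - 3. Hence g | f, i.e. f ∈ (g).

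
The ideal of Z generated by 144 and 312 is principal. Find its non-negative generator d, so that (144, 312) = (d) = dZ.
In the PID Z, (a, b) is generated by gcd(a, b). Compute gcd(312, 144) with the extended Euclidean algorithm, tracking rows (r, s, t) with s·312 + t·144 = r:
  row A: (312, 1, 0)   [1·312 + 0·144 = 312]
  row B: (144, 0, 1)   [0·312 + 1·144 = 144]
  312 = 2·144 + 24   → row C = row A − 2·row B = (24, 1, −2)   [check: 1·312 − 2·144 = 24]
  144 = 6·24 + 0   → remainder 0, stop. gcd = 24 (last nonzero row C).
So gcd(144, 312) = 24, with Bézout identity 1·312 − 2·144 = 24. Containment (⊇): the Bézout identity exhibits 24 as an element of (144, 312), giving (24) ⊆ (144, 312). Containment (⊆): since 24 | 144 and 24 | 312 (144 = 24·6, 312 = 24·13), every Z-linear combination of 144 and 312 is divisible by 24, so (144, 312) ⊆ (24). Therefore (144, 312) = (24), d = 24.

Final answer: (144, 312) = (24); d = 24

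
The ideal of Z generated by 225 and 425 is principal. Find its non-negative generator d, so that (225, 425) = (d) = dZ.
(225, 425) = (25); d = 25

In the PID Z, (a, b) is generated by gcd(a, b). Compute gcd(425, 225) with the extended Euclidean algorithm, tracking rows (r, s, t) with s·425 + t·225 = r:
  row A: (425, 1, 0)   [1·425 + 0·225 = 425]
  row B: (225, 0, 1)   [0·425 + 1·225 = 225]
  425 = 1·225 + 200   → row C = row A − 1·row B = (200, 1, −1)   [check: 1·425 − 1·225 = 200]
  225 = 1·200 + 25   → row D = row B − 1·row C = (25, −1, 2)   [check: −1·425 + 2·225 = 25]
  200 = 8·25 + 0   → remainder 0, stop. gcd = 25 (last nonzero row D).
So gcd(225, 425) = 25, with Bézout identity −1·425 + 2·225 = 25. Containment (⊇): the Bézout identity exhibits 25 as an element of (225, 425), giving (25) ⊆ (225, 425). Containment (⊆): since 25 | 225 and 25 | 425 (225 = 25·9, 425 = 25·17), every Z-linear combination of 225 and 425 is divisible by 25, so (225, 425) ⊆ (25). Therefore (225, 425) = (25), d = 25.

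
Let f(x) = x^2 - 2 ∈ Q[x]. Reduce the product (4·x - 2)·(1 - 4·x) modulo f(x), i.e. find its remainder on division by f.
First multiply in Q[x] without reducing: a · b = -16·x^2 + 12·x - 2. Now divide by f(x) = x^2 - 2, eliminating the leading term at each step:
  leading term -16·x^2: subtract (-16)·f(x) = 32 - 16·x^2, leaving 12·x - 34
The degree is now < 2, so this is the remainder. Hence a · b ≡ 12·x - 34 in Q[x]/(f).

Final answer: a · b ≡ 12·x - 34 (mod f(x))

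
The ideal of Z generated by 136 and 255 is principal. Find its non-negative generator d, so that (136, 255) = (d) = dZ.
(136, 255) = (17); d = 17

In the PID Z, (a, b) is generated by gcd(a, b). Compute gcd(255, 136) with the extended Euclidean algorithm, tracking rows (r, s, t) with s·255 + t·136 = r:
  row A: (255, 1, 0)   [1·255 + 0·136 = 255]
  row B: (136, 0, 1)   [0·255 + 1·136 = 136]
  255 = 1·136 + 119   → row C = row A − 1·row B = (119, 1, −1)   [check: 1·255 − 1·136 = 119]
  136 = 1·119 + 17   → row D = row B − 1·row C = (17, −1, 2)   [check: −1·255 + 2·136 = 17]
  119 = 7·17 + 0   → remainder 0, stop. gcd = 17 (last nonzero row D).
So gcd(136, 255) = 17, with Bézout identity −1·255 + 2·136 = 17. Containment (⊇): the Bézout identity exhibits 17 as an element of (136, 255), giving (17) ⊆ (136, 255). Containment (⊆): since 17 | 136 and 17 | 255 (136 = 17·8, 255 = 17·15), every Z-linear combination of 136 and 255 is divisible by 17, so (136, 255) ⊆ (17). Therefore (136, 255) = (17), d = 17.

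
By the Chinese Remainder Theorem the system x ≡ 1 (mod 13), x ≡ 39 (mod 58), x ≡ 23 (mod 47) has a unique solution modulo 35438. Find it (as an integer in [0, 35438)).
x ≡ 2185 (mod 35438); the representative in [0, 35438) is 2185

The moduli 13, 58, 47 are pairwise coprime, so by the CRT there is a unique solution mod 13·58·47 = 35438.
Solve by successive substitution. Start with x ≡ 1 (mod 13).
  Combine with x ≡ 39 (mod 58): write x = 1 + 13·t and require 1 + 13·t ≡ 39 (mod 58), i.e. 13·t ≡ 39 − 1 ≡ 38 (mod 58). Since 13^(−1) ≡ 9 (mod 58), t ≡ 9·38 ≡ 52 (mod 58). So x ≡ 1 + 13·52 = 677 (mod 754).
  Combine with x ≡ 23 (mod 47): write x = 677 + 754·t and require 677 + 754·t ≡ 23 (mod 47), i.e. 754·t ≡ 23 − 677 ≡ 4 (mod 47). Since 754^(−1) ≡ 24 (mod 47) (754 ≡ 2 (mod 47)), t ≡ 24·4 ≡ 2 (mod 47). So x ≡ 677 + 754·2 = 2185 (mod 35438).
Unique solution in [0, 35438): x = 2185.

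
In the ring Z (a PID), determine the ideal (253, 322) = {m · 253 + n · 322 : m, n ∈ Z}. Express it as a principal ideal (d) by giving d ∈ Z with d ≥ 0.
(253, 322) = (23); d = 23

In the PID Z, (a, b) is generated by gcd(a, b). Compute gcd(322, 253) with the extended Euclidean algorithm, tracking rows (r, s, t) with s·322 + t·253 = r:
  row A: (322, 1, 0)   [1·322 + 0·253 = 322]
  row B: (253, 0, 1)   [0·322 + 1·253 = 253]
  322 = 1·253 + 69   → row C = row A − 1·row B = (69, 1, −1)   [check: 1·322 − 1·253 = 69]
  253 = 3·69 + 46   → row D = row B − 3·row C = (46, −3, 4)   [check: −3·322 + 4·253 = 46]
  69 = 1·46 + 23   → row E = row C − 1·row D = (23, 4, −5)   [check: 4·322 − 5·253 = 23]
  46 = 2·23 + 0   → remainder 0, stop. gcd = 23 (last nonzero row E).
So gcd(253, 322) = 23, with Bézout identity 4·322 − 5·253 = 23. Containment (⊇): the Bézout identity exhibits 23 as an element of (253, 322), giving (23) ⊆ (253, 322). Containment (⊆): since 23 | 253 and 23 | 322 (253 = 23·11, 322 = 23·14), every Z-linear combination of 253 and 322 is divisible by 23, so (253, 322) ⊆ (23). Therefore (253, 322) = (23), d = 23.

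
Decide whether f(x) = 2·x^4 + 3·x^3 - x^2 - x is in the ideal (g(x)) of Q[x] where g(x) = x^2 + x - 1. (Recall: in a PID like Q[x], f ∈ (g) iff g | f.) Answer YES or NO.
YES

In Q[x] the ideal (g) consists of all multiples of g, so f ∈ (g) iff g | f, i.e. iff the remainder of f on division by g is 0. Divide f by g (g is monic, so eliminate the leading term of the running remainder at each step):
  leading term 2·x^4: subtract (2·x^2)·g(x) = 2·x^4 + 2·x^3 - 2·x^2, leaving x^3 + x^2 - x
  leading term x^3: subtract (x)·g(x) = x^3 + x^2 - x, leaving 0
The remainder is 0, so f(x) = g(x) · h(x) with h(x) = 2·x^2 + x. Hence g | f, i.e. f ∈ (g).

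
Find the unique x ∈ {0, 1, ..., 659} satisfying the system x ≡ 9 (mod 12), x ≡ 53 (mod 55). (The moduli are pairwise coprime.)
The moduli 12, 55 are pairwise coprime, so by the CRT there is a unique solution mod 12·55 = 660.
Solve by successive substitution. Start with x ≡ 9 (mod 12).
  Combine with x ≡ 53 (mod 55): write x = 9 + 12·t and require 9 + 12·t ≡ 53 (mod 55), i.e. 12·t ≡ 53 − 9 ≡ 44 (mod 55). Since 12^(−1) ≡ 23 (mod 55), t ≡ 23·44 ≡ 22 (mod 55). So x ≡ 9 + 12·22 = 273 (mod 660).
Unique solution in [0, 660): x = 273.

Final answer: x ≡ 273 (mod 660); the representative in [0, 660) is 273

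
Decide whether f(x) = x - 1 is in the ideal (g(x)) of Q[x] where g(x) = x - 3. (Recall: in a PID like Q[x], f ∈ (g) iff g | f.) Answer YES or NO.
In Q[x] the ideal (g) consists of all multiples of g, so f ∈ (g) iff g | f, i.e. iff the remainder of f on division by g is 0. Divide f by g (g is monic, so eliminate the leading term of the running remainder at each step):
  leading term x: subtract (1)·g(x) = x - 3, leaving 2
The remainder r(x) = 2 ≠ 0 (and deg r < deg g), so g ∤ f, i.e. f ∉ (g).

Final answer: NO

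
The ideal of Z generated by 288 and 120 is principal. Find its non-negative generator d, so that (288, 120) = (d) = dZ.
In the PID Z, (a, b) is generated by gcd(a, b). Compute gcd(288, 120) with the extended Euclidean algorithm, tracking rows (r, s, t) with s·288 + t·120 = r:
  row A: (288, 1, 0)   [1·288 + 0·120 = 288]
  row B: (120, 0, 1)   [0·288 + 1·120 = 120]
  288 = 2·120 + 48   → row C = row A − 2·row B = (48, 1, −2)   [check: 1·288 − 2·120 = 48]
  120 = 2·48 + 24   → row D = row B − 2·row C = (24, −2, 5)   [check: −2·288 + 5·120 = 24]
  48 = 2·24 + 0   → remainder 0, stop. gcd = 24 (last nonzero row D).
So gcd(288, 120) = 24, with Bézout identity −2·288 + 5·120 = 24. Containment (⊇): the Bézout identity exhibits 24 as an element of (288, 120), giving (24) ⊆ (288, 120). Containment (⊆): since 24 | 288 and 24 | 120 (288 = 24·12, 120 = 24·5), every Z-linear combination of 288 and 120 is divisible by 24, so (288, 120) ⊆ (24). Therefore (288, 120) = (24), d = 24.

Final answer: (288, 120) = (24); d = 24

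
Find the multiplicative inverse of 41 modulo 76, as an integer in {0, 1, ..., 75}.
41^(−1) ≡ 13 (mod 76)

Apply the extended Euclidean algorithm to (76, 41), tracking rows (r, s, t) with s·76 + t·41 = r. Each division r_prev = q·r_cur + r_new produces the new row as (previous row) − q·(current row):
  row A: (76, 1, 0)   [1·76 + 0·41 = 76]
  row B: (41, 0, 1)   [0·76 + 1·41 = 41]
  76 = 1·41 + 35   → row C = row A − 1·row B = (35, 1, −1)   [check: 1·76 − 1·41 = 35]
  41 = 1·35 + 6   → row D = row B − 1·row C = (6, −1, 2)   [check: −1·76 + 2·41 = 6]
  35 = 5·6 + 5   → row E = row C − 5·row D = (5, 6, −11)   [check: 6·76 − 11·41 = 5]
  6 = 1·5 + 1   → row F = row D − 1·row E = (1, −7, 13)   [check: −7·76 + 13·41 = 1]
  5 = 5·1 + 0   → remainder 0, stop. gcd = 1 (last nonzero row F).
The gcd is 1, so 41 is invertible mod 76. The last nonzero row gives −7·76 + 13·41 = 1, so t = 13. So 41^(−1) ≡ 13 (mod 76). Verify: 41 · 13 = 533 ≡ 1 (mod 76). ✓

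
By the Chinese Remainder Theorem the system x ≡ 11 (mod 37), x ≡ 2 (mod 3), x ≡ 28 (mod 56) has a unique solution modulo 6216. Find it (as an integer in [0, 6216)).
x ≡ 4340 (mod 6216); the representative in [0, 6216) is 4340

The moduli 37, 3, 56 are pairwise coprime, so by the CRT there is a unique solution mod 37·3·56 = 6216.
Solve by successive substitution. Start with x ≡ 11 (mod 37).
  Combine with x ≡ 2 (mod 3): write x = 11 + 37·t and require 11 + 37·t ≡ 2 (mod 3), i.e. 37·t ≡ 2 − 11 ≡ 0 (mod 3). Since 37^(−1) ≡ 1 (mod 3) (37 ≡ 1 (mod 3)), t ≡ 1·0 ≡ 0 (mod 3). So x ≡ 11 + 37·0 = 11 (mod 111).
  Combine with x ≡ 28 (mod 56): write x = 11 + 111·t and require 11 + 111·t ≡ 28 (mod 56), i.e. 111·t ≡ 28 − 11 ≡ 17 (mod 56). Since 111^(−1) ≡ 55 (mod 56) (111 ≡ 55 (mod 56)), t ≡ 55·17 ≡ 39 (mod 56). So x ≡ 11 + 111·39 = 4340 (mod 6216).
Unique solution in [0, 6216): x = 4340.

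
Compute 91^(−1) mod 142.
91^(−1) ≡ 103 (mod 142)

Apply the extended Euclidean algorithm to (142, 91), tracking rows (r, s, t) with s·142 + t·91 = r. Each division r_prev = q·r_cur + r_new produces the new row as (previous row) − q·(current row):
  row A: (142, 1, 0)   [1·142 + 0·91 = 142]
  row B: (91, 0, 1)   [0·142 + 1·91 = 91]
  142 = 1·91 + 51   → row C = row A − 1·row B = (51, 1, −1)   [check: 1·142 − 1·91 = 51]
  91 = 1·51 + 40   → row D = row B − 1·row C = (40, −1, 2)   [check: −1·142 + 2·91 = 40]
  51 = 1·40 + 11   → row E = row C − 1·row D = (11, 2, −3)   [check: 2·142 − 3·91 = 11]
  40 = 3·11 + 7   → row F = row D − 3·row E = (7, −7, 11)   [check: −7·142 + 11·91 = 7]
  11 = 1·7 + 4   → row G = row E − 1·row F = (4, 9, −14)   [check: 9·142 − 14·91 = 4]
  7 = 1·4 + 3   → row H = row F − 1·row G = (3, −16, 25)   [check: −16·142 + 25·91 = 3]
  4 = 1·3 + 1   → row I = row G − 1·row H = (1, 25, −39)   [check: 25·142 − 39·91 = 1]
  3 = 3·1 + 0   → remainder 0, stop. gcd = 1 (last nonzero row I).
The gcd is 1, so 91 is invertible mod 142. The last nonzero row gives 25·142 − 39·91 = 1, so t = −39. So 91^(−1) ≡ −39 ≡ 103 (mod 142). Verify: 91 · 103 = 9373 ≡ 1 (mod 142). ✓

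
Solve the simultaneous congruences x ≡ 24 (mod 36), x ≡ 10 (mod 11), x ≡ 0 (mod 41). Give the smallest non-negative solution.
x ≡ 1968 (mod 16236); the representative in [0, 16236) is 1968

The moduli 36, 11, 41 are pairwise coprime, so by the CRT there is a unique solution mod 36·11·41 = 16236.
Solve by successive substitution. Start with x ≡ 24 (mod 36).
  Combine with x ≡ 10 (mod 11): write x = 24 + 36·t and require 24 + 36·t ≡ 10 (mod 11), i.e. 36·t ≡ 10 − 24 ≡ 8 (mod 11). Since 36^(−1) ≡ 4 (mod 11) (36 ≡ 3 (mod 11)), t ≡ 4·8 ≡ 10 (mod 11). So x ≡ 24 + 36·10 = 384 (mod 396).
  Combine with x ≡ 0 (mod 41): write x = 384 + 396·t and require 384 + 396·t ≡ 0 (mod 41), i.e. 396·t ≡ 0 − 384 ≡ 26 (mod 41). Since 396^(−1) ≡ 38 (mod 41) (396 ≡ 27 (mod 41)), t ≡ 38·26 ≡ 4 (mod 41). So x ≡ 384 + 396·4 = 1968 (mod 16236).
Unique solution in [0, 16236): x = 1968.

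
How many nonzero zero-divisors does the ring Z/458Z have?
In Z/458Z each nonzero element is either a unit (gcd with 458 is 1) or a zero-divisor (gcd > 1). The number of units is φ(458): factorise 458 = 2 · 229, so φ(458) = (2 − 1) · (229 − 1) = 1 · 228 = 228. The nonzero elements number 458 − 1 = 457. Hence the nonzero zero-divisors number 457 − 228 = 229.

Final answer: Z/458Z has 229 nonzero zero-divisors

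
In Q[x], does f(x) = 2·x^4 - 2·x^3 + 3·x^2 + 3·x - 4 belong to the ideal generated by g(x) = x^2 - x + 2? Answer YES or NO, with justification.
NO

In Q[x] the ideal (g) consists of all multiples of g, so f ∈ (g) iff g | f, i.e. iff the remainder of f on division by g is 0. Divide f by g (g is monic, so eliminate the leading term of the running remainder at each step):
  leading term 2·x^4: subtract (2·x^2)·g(x) = 2·x^4 - 2·x^3 + 4·x^2, leaving -x^2 + 3·x - 4
  leading term -x^2: subtract (-1)·g(x) = -x^2 + x - 2, leaving 2·x - 2
The remainder r(x) = 2·x - 2 ≠ 0 (and deg r < deg g), so g ∤ f, i.e. f ∉ (g).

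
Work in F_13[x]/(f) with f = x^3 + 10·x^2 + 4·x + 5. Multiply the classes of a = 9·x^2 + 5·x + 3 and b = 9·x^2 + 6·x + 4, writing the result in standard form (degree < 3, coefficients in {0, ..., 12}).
a · b ≡ 2·x^2 + 7·x + 5 (mod f(x))

Multiply as integer polynomials: a · b = 81·x^4 + 99·x^3 + 93·x^2 + 38·x + 12. Reducing coefficients mod 13: a · b ≡ 3·x^4 + 8·x^3 + 2·x^2 + 12·x + 12. Now divide by f(x) = x^3 + 10·x^2 + 4·x + 5 in F_13[x], eliminating the leading term at each step:
  leading term 3·x^4: subtract (3·x)·f(x) = 3·x^4 + 4·x^3 + 12·x^2 + 2·x, leaving 4·x^3 + 3·x^2 + 10·x + 12 (coefficients mod 13)
  leading term 4·x^3: subtract (4)·f(x) = 4·x^3 + x^2 + 3·x + 7, leaving 2·x^2 + 7·x + 5 (coefficients mod 13)
The degree is now < 3, so this is the remainder. Hence a · b ≡ 2·x^2 + 7·x + 5 in F_13[x]/(f).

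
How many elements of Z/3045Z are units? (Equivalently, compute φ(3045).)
An element a ∈ Z/3045Z is a unit iff gcd(a, 3045) = 1, so the number of units is φ(3045). φ is multiplicative, with φ(p^e) = p^e − p^(e−1). Factorise 3045 = 3 · 5 · 7 · 29. Then
  φ(3045) = (3 − 1) · (5 − 1) · (7 − 1) · (29 − 1) = 2 · 4 · 6 · 28 = 1344.

Final answer: Z/3045Z has φ(3045) = 1344 units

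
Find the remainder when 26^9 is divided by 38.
20

Use repeated squaring. Binary(9) = 1001. Walk through the bits of the exponent 9 left-to-right: at each bit after the leading one, square the running value, then multiply by 26 if the bit is 1 (always reducing mod 38):
  bit 1 = 1 (leading): start with 26.
  bit 2 = 0: square 26^2 = 676 ≡ 30 (mod 38).
  bit 3 = 0: square 30^2 = 900 ≡ 26 (mod 38).
  bit 4 = 1: square 26^2 = 676 ≡ 30; bit is 1, so multiply 30·26 = 780 ≡ 20 (mod 38).
Final value: 26^9 ≡ 20 (mod 38).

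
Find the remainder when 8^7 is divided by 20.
Use repeated squaring. Binary(7) = 111. Walk through the bits of the exponent 7 left-to-right: at each bit after the leading one, square the running value, then multiply by 8 if the bit is 1 (always reducing mod 20):
  bit 1 = 1 (leading): start with 8.
  bit 2 = 1: square 8^2 = 64 ≡ 4; bit is 1, so multiply 4·8 = 32 ≡ 12 (mod 20).
  bit 3 = 1: square 12^2 = 144 ≡ 4; bit is 1, so multiply 4·8 = 32 ≡ 12 (mod 20).
Final value: 8^7 ≡ 12 (mod 20).

Final answer: 12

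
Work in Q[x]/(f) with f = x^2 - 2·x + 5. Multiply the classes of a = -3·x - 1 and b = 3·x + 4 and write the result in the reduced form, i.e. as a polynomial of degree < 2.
a · b ≡ 41 - 33·x (mod f(x))

First multiply in Q[x] without reducing: a · b = -9·x^2 - 15·x - 4. Now divide by f(x) = x^2 - 2·x + 5, eliminating the leading term at each step:
  leading term -9·x^2: subtract (-9)·f(x) = -9·x^2 + 18·x - 45, leaving 41 - 33·x
The degree is now < 2, so this is the remainder. Hence a · b ≡ 41 - 33·x in Q[x]/(f).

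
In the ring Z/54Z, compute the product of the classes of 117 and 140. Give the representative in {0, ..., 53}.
Reduce the factors first: 117 ≡ 9, 140 ≡ 32 (mod 54), so 117 · 140 ≡ 9 · 32 (mod 54). 9 · 32 = 288. Dividing by 54: 288 = 5·54 + 18. So (117 · 140) mod 54 = 18.

Final answer: 18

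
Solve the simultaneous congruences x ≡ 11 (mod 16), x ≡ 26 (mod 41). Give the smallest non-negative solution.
x ≡ 395 (mod 656); the representative in [0, 656) is 395

The moduli 16, 41 are pairwise coprime, so by the CRT there is a unique solution mod 16·41 = 656.
Solve by successive substitution. Start with x ≡ 11 (mod 16).
  Combine with x ≡ 26 (mod 41): write x = 11 + 16·t and require 11 + 16·t ≡ 26 (mod 41), i.e. 16·t ≡ 26 − 11 ≡ 15 (mod 41). Since 16^(−1) ≡ 18 (mod 41), t ≡ 18·15 ≡ 24 (mod 41). So x ≡ 11 + 16·24 = 395 (mod 656).
Unique solution in [0, 656): x = 395.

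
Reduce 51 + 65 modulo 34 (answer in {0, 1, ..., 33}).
Reduce the summands first: 51 ≡ 17, 65 ≡ 31 (mod 34), so 51 + 65 ≡ 17 + 31 (mod 34). 17 + 31 = 48; 48 = 1·34 + 14, so (51 + 65) mod 34 = 14.

Final answer: 14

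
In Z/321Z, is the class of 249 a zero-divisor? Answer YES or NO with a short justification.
gcd(249, 321) = 3 > 1, so 249 is not a unit in Z/321Z. In Z/nZ every nonzero non-unit is a zero-divisor: explicitly, take b = 321/gcd = 107 ≠ 0 (mod 321); then 249·107 = 26643 = 83·321, i.e. 249·107 ≡ 0 (mod 321). So 249 is a zero-divisor.

Final answer: YES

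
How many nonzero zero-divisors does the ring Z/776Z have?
Z/776Z has 391 nonzero zero-divisors

In Z/776Z each nonzero element is either a unit (gcd with 776 is 1) or a zero-divisor (gcd > 1). The number of units is φ(776): factorise 776 = 2^3 · 97, so φ(776) = (2^3 − 2^2) · (97 − 1) = 4 · 96 = 384. The nonzero elements number 776 − 1 = 775. Hence the nonzero zero-divisors number 775 − 384 = 391.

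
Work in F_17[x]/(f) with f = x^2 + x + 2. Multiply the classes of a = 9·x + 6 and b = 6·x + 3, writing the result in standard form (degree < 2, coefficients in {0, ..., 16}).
Multiply as integer polynomials: a · b = 54·x^2 + 63·x + 18. Reducing coefficients mod 17: a · b ≡ 3·x^2 + 12·x + 1. Now divide by f(x) = x^2 + x + 2 in F_17[x], eliminating the leading term at each step:
  leading term 3·x^2: subtract (3)·f(x) = 3·x^2 + 3·x + 6, leaving 9·x + 12 (coefficients mod 17)
The degree is now < 2, so this is the remainder. Hence a · b ≡ 9·x + 12 in F_17[x]/(f).

Final answer: a · b ≡ 9·x + 12 (mod f(x))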